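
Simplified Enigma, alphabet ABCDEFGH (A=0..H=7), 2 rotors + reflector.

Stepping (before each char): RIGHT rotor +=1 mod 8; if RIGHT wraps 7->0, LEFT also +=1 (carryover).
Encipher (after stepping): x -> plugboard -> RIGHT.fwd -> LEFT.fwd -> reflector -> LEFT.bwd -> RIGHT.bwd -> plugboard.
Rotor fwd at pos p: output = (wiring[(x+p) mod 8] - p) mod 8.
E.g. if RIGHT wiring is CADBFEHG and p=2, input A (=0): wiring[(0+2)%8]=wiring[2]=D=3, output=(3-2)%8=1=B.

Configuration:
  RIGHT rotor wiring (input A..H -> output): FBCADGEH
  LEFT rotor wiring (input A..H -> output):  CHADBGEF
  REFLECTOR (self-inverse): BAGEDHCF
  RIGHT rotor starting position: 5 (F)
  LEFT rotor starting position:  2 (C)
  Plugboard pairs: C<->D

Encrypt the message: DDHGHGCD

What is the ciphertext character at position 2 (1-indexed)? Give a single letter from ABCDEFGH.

Char 1 ('D'): step: R->6, L=2; D->plug->C->R->H->L->F->refl->H->L'->C->R'->F->plug->F
Char 2 ('D'): step: R->7, L=2; D->plug->C->R->C->L->H->refl->F->L'->H->R'->G->plug->G

G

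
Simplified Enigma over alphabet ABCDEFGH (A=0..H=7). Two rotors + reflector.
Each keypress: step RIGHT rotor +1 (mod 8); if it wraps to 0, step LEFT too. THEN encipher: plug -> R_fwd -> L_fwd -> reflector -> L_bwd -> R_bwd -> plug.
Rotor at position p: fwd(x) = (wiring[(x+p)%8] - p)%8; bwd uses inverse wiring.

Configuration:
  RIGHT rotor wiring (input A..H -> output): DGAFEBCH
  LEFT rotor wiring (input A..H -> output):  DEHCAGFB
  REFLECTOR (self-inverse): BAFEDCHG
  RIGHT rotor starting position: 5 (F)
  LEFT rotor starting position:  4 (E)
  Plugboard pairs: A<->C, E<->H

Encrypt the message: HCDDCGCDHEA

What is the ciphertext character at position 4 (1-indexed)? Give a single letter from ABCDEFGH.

Char 1 ('H'): step: R->6, L=4; H->plug->E->R->C->L->B->refl->A->L'->F->R'->C->plug->A
Char 2 ('C'): step: R->7, L=4; C->plug->A->R->A->L->E->refl->D->L'->G->R'->E->plug->H
Char 3 ('D'): step: R->0, L->5 (L advanced); D->plug->D->R->F->L->C->refl->F->L'->G->R'->B->plug->B
Char 4 ('D'): step: R->1, L=5; D->plug->D->R->D->L->G->refl->H->L'->E->R'->C->plug->A

A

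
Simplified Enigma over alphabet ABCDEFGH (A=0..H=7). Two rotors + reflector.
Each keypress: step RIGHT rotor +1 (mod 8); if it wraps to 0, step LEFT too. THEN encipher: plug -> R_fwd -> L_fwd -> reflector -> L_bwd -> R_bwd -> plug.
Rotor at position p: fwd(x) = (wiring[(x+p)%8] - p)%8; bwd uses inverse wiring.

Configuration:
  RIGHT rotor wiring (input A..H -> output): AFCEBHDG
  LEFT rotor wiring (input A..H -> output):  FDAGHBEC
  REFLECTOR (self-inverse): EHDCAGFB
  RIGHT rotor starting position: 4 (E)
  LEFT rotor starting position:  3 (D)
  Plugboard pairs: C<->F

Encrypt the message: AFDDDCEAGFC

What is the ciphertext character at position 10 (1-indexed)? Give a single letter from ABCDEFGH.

Char 1 ('A'): step: R->5, L=3; A->plug->A->R->C->L->G->refl->F->L'->H->R'->G->plug->G
Char 2 ('F'): step: R->6, L=3; F->plug->C->R->C->L->G->refl->F->L'->H->R'->D->plug->D
Char 3 ('D'): step: R->7, L=3; D->plug->D->R->D->L->B->refl->H->L'->E->R'->H->plug->H
Char 4 ('D'): step: R->0, L->4 (L advanced); D->plug->D->R->E->L->B->refl->H->L'->F->R'->B->plug->B
Char 5 ('D'): step: R->1, L=4; D->plug->D->R->A->L->D->refl->C->L'->H->R'->H->plug->H
Char 6 ('C'): step: R->2, L=4; C->plug->F->R->E->L->B->refl->H->L'->F->R'->D->plug->D
Char 7 ('E'): step: R->3, L=4; E->plug->E->R->D->L->G->refl->F->L'->B->R'->A->plug->A
Char 8 ('A'): step: R->4, L=4; A->plug->A->R->F->L->H->refl->B->L'->E->R'->E->plug->E
Char 9 ('G'): step: R->5, L=4; G->plug->G->R->H->L->C->refl->D->L'->A->R'->E->plug->E
Char 10 ('F'): step: R->6, L=4; F->plug->C->R->C->L->A->refl->E->L'->G->R'->F->plug->C

C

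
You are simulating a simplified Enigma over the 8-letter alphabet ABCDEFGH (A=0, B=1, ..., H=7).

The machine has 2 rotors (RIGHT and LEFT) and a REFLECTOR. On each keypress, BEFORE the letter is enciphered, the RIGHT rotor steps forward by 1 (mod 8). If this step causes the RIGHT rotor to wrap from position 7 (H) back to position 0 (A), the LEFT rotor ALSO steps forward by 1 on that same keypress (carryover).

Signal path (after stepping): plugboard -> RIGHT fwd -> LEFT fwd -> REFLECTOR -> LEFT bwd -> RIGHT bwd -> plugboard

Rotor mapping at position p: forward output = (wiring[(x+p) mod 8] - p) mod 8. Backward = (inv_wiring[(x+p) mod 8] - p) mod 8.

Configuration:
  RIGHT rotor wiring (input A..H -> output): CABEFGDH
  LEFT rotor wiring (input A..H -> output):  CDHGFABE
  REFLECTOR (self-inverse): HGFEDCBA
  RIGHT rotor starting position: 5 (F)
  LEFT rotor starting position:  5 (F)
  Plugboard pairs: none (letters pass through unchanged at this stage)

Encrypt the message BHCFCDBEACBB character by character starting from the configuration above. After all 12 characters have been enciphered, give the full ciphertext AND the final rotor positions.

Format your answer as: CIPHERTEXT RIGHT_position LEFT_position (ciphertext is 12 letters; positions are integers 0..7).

Char 1 ('B'): step: R->6, L=5; B->plug->B->R->B->L->E->refl->D->L'->A->R'->H->plug->H
Char 2 ('H'): step: R->7, L=5; H->plug->H->R->E->L->G->refl->B->L'->G->R'->F->plug->F
Char 3 ('C'): step: R->0, L->6 (L advanced); C->plug->C->R->B->L->G->refl->B->L'->E->R'->D->plug->D
Char 4 ('F'): step: R->1, L=6; F->plug->F->R->C->L->E->refl->D->L'->A->R'->B->plug->B
Char 5 ('C'): step: R->2, L=6; C->plug->C->R->D->L->F->refl->C->L'->H->R'->A->plug->A
Char 6 ('D'): step: R->3, L=6; D->plug->D->R->A->L->D->refl->E->L'->C->R'->B->plug->B
Char 7 ('B'): step: R->4, L=6; B->plug->B->R->C->L->E->refl->D->L'->A->R'->H->plug->H
Char 8 ('E'): step: R->5, L=6; E->plug->E->R->D->L->F->refl->C->L'->H->R'->G->plug->G
Char 9 ('A'): step: R->6, L=6; A->plug->A->R->F->L->A->refl->H->L'->G->R'->F->plug->F
Char 10 ('C'): step: R->7, L=6; C->plug->C->R->B->L->G->refl->B->L'->E->R'->H->plug->H
Char 11 ('B'): step: R->0, L->7 (L advanced); B->plug->B->R->A->L->F->refl->C->L'->H->R'->H->plug->H
Char 12 ('B'): step: R->1, L=7; B->plug->B->R->A->L->F->refl->C->L'->H->R'->A->plug->A
Final: ciphertext=HFDBABHGFHHA, RIGHT=1, LEFT=7

Answer: HFDBABHGFHHA 1 7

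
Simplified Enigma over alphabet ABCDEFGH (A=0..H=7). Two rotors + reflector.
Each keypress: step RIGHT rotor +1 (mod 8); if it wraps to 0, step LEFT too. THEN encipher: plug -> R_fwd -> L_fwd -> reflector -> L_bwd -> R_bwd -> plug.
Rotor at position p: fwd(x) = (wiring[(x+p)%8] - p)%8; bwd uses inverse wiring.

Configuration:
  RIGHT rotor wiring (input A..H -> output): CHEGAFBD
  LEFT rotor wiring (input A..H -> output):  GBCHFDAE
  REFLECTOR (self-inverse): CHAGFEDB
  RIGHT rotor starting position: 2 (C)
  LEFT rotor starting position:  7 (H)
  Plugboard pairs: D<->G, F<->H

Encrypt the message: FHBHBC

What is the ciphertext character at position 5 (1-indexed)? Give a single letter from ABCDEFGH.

Char 1 ('F'): step: R->3, L=7; F->plug->H->R->B->L->H->refl->B->L'->H->R'->F->plug->H
Char 2 ('H'): step: R->4, L=7; H->plug->F->R->D->L->D->refl->G->L'->F->R'->C->plug->C
Char 3 ('B'): step: R->5, L=7; B->plug->B->R->E->L->A->refl->C->L'->C->R'->E->plug->E
Char 4 ('H'): step: R->6, L=7; H->plug->F->R->A->L->F->refl->E->L'->G->R'->E->plug->E
Char 5 ('B'): step: R->7, L=7; B->plug->B->R->D->L->D->refl->G->L'->F->R'->D->plug->G

G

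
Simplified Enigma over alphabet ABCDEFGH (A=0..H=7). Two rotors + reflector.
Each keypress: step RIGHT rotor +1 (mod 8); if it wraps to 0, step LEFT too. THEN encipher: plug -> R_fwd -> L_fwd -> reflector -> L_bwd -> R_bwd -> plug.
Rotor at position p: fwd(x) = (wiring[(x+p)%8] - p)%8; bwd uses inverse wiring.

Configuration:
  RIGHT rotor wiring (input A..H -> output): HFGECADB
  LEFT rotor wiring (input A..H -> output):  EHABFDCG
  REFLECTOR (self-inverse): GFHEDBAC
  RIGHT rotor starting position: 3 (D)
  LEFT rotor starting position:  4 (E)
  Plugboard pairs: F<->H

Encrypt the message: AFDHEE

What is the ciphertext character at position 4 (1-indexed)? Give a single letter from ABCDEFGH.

Char 1 ('A'): step: R->4, L=4; A->plug->A->R->G->L->E->refl->D->L'->F->R'->D->plug->D
Char 2 ('F'): step: R->5, L=4; F->plug->H->R->F->L->D->refl->E->L'->G->R'->B->plug->B
Char 3 ('D'): step: R->6, L=4; D->plug->D->R->H->L->F->refl->B->L'->A->R'->E->plug->E
Char 4 ('H'): step: R->7, L=4; H->plug->F->R->D->L->C->refl->H->L'->B->R'->G->plug->G

G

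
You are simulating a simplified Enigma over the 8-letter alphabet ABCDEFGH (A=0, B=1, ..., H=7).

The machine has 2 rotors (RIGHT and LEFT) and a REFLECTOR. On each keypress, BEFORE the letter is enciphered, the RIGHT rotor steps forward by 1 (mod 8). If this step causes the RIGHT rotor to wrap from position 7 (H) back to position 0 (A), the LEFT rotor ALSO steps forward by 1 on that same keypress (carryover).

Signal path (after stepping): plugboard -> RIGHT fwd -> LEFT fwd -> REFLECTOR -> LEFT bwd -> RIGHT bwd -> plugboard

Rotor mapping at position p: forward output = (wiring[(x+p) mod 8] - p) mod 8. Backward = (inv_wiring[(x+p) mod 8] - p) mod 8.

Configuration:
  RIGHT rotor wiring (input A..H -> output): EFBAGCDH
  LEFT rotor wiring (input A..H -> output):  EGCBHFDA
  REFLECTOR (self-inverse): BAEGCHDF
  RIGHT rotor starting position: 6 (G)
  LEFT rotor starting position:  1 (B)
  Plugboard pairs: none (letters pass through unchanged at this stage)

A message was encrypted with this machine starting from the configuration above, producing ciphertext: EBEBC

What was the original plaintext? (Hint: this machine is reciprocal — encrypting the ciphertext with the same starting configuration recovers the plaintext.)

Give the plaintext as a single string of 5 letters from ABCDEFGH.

Answer: DGFAH

Derivation:
Char 1 ('E'): step: R->7, L=1; E->plug->E->R->B->L->B->refl->A->L'->C->R'->D->plug->D
Char 2 ('B'): step: R->0, L->2 (L advanced); B->plug->B->R->F->L->G->refl->D->L'->D->R'->G->plug->G
Char 3 ('E'): step: R->1, L=2; E->plug->E->R->B->L->H->refl->F->L'->C->R'->F->plug->F
Char 4 ('B'): step: R->2, L=2; B->plug->B->R->G->L->C->refl->E->L'->H->R'->A->plug->A
Char 5 ('C'): step: R->3, L=2; C->plug->C->R->H->L->E->refl->C->L'->G->R'->H->plug->H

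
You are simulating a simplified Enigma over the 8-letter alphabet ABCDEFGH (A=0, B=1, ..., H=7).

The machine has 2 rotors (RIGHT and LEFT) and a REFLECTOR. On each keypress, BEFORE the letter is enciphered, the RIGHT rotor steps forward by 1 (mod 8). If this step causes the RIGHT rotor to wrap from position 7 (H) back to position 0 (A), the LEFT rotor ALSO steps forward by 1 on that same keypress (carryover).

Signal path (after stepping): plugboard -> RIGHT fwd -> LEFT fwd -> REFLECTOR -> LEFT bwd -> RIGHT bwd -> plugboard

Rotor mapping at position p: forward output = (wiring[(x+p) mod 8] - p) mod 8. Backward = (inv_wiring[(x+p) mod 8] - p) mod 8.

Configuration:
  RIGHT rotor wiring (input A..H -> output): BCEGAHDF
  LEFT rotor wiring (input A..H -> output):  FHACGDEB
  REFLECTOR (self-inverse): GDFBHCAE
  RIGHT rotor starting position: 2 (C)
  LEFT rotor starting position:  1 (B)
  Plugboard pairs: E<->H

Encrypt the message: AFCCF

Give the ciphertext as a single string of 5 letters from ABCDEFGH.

Answer: CGBDH

Derivation:
Char 1 ('A'): step: R->3, L=1; A->plug->A->R->D->L->F->refl->C->L'->E->R'->C->plug->C
Char 2 ('F'): step: R->4, L=1; F->plug->F->R->G->L->A->refl->G->L'->A->R'->G->plug->G
Char 3 ('C'): step: R->5, L=1; C->plug->C->R->A->L->G->refl->A->L'->G->R'->B->plug->B
Char 4 ('C'): step: R->6, L=1; C->plug->C->R->D->L->F->refl->C->L'->E->R'->D->plug->D
Char 5 ('F'): step: R->7, L=1; F->plug->F->R->B->L->H->refl->E->L'->H->R'->E->plug->H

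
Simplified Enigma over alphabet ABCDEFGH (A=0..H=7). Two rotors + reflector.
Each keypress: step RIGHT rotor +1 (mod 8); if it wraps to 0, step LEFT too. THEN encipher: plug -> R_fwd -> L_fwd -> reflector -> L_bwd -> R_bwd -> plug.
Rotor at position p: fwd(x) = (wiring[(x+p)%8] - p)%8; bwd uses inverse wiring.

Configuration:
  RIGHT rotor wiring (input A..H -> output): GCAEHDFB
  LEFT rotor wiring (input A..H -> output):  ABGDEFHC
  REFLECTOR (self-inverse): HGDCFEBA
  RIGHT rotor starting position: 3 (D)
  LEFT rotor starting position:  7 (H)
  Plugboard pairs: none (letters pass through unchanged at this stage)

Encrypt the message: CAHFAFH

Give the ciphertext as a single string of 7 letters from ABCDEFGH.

Answer: FDDACHA

Derivation:
Char 1 ('C'): step: R->4, L=7; C->plug->C->R->B->L->B->refl->G->L'->G->R'->F->plug->F
Char 2 ('A'): step: R->5, L=7; A->plug->A->R->G->L->G->refl->B->L'->B->R'->D->plug->D
Char 3 ('H'): step: R->6, L=7; H->plug->H->R->F->L->F->refl->E->L'->E->R'->D->plug->D
Char 4 ('F'): step: R->7, L=7; F->plug->F->R->A->L->D->refl->C->L'->C->R'->A->plug->A
Char 5 ('A'): step: R->0, L->0 (L advanced); A->plug->A->R->G->L->H->refl->A->L'->A->R'->C->plug->C
Char 6 ('F'): step: R->1, L=0; F->plug->F->R->E->L->E->refl->F->L'->F->R'->H->plug->H
Char 7 ('H'): step: R->2, L=0; H->plug->H->R->A->L->A->refl->H->L'->G->R'->A->plug->A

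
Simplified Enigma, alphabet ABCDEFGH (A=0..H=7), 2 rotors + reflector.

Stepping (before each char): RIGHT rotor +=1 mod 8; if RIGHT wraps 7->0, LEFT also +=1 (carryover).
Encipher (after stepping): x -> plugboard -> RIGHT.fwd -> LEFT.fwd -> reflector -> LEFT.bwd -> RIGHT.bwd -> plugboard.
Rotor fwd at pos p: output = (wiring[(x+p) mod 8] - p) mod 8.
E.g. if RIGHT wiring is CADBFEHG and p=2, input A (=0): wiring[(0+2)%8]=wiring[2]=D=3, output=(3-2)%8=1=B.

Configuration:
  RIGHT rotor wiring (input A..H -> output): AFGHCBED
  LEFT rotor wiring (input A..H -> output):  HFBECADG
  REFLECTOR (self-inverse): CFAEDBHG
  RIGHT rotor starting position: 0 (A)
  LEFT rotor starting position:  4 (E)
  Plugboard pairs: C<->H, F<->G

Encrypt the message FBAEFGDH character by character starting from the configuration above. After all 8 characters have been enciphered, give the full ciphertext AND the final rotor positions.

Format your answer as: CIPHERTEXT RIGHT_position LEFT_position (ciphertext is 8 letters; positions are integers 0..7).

Answer: EFDGEFGG 0 5

Derivation:
Char 1 ('F'): step: R->1, L=4; F->plug->G->R->C->L->H->refl->G->L'->A->R'->E->plug->E
Char 2 ('B'): step: R->2, L=4; B->plug->B->R->F->L->B->refl->F->L'->G->R'->G->plug->F
Char 3 ('A'): step: R->3, L=4; A->plug->A->R->E->L->D->refl->E->L'->B->R'->D->plug->D
Char 4 ('E'): step: R->4, L=4; E->plug->E->R->E->L->D->refl->E->L'->B->R'->F->plug->G
Char 5 ('F'): step: R->5, L=4; F->plug->G->R->C->L->H->refl->G->L'->A->R'->E->plug->E
Char 6 ('G'): step: R->6, L=4; G->plug->F->R->B->L->E->refl->D->L'->E->R'->G->plug->F
Char 7 ('D'): step: R->7, L=4; D->plug->D->R->H->L->A->refl->C->L'->D->R'->F->plug->G
Char 8 ('H'): step: R->0, L->5 (L advanced); H->plug->C->R->G->L->H->refl->G->L'->B->R'->F->plug->G
Final: ciphertext=EFDGEFGG, RIGHT=0, LEFT=5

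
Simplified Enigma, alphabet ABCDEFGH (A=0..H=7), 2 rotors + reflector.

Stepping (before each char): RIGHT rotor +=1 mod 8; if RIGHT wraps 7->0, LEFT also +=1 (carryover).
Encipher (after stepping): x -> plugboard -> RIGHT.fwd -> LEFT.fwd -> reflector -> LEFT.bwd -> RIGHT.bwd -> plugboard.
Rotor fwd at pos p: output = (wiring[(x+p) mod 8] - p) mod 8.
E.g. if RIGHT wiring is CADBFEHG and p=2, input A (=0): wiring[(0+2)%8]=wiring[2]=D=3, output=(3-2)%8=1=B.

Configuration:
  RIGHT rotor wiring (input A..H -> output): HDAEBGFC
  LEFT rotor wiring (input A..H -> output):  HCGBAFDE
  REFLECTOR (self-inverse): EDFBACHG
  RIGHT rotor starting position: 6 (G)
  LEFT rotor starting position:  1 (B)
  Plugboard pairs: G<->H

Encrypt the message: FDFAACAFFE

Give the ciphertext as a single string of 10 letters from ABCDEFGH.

Answer: CBCHDBDDDG

Derivation:
Char 1 ('F'): step: R->7, L=1; F->plug->F->R->C->L->A->refl->E->L'->E->R'->C->plug->C
Char 2 ('D'): step: R->0, L->2 (L advanced); D->plug->D->R->E->L->B->refl->D->L'->D->R'->B->plug->B
Char 3 ('F'): step: R->1, L=2; F->plug->F->R->E->L->B->refl->D->L'->D->R'->C->plug->C
Char 4 ('A'): step: R->2, L=2; A->plug->A->R->G->L->F->refl->C->L'->F->R'->G->plug->H
Char 5 ('A'): step: R->3, L=2; A->plug->A->R->B->L->H->refl->G->L'->C->R'->D->plug->D
Char 6 ('C'): step: R->4, L=2; C->plug->C->R->B->L->H->refl->G->L'->C->R'->B->plug->B
Char 7 ('A'): step: R->5, L=2; A->plug->A->R->B->L->H->refl->G->L'->C->R'->D->plug->D
Char 8 ('F'): step: R->6, L=2; F->plug->F->R->G->L->F->refl->C->L'->F->R'->D->plug->D
Char 9 ('F'): step: R->7, L=2; F->plug->F->R->C->L->G->refl->H->L'->B->R'->D->plug->D
Char 10 ('E'): step: R->0, L->3 (L advanced); E->plug->E->R->B->L->F->refl->C->L'->C->R'->H->plug->G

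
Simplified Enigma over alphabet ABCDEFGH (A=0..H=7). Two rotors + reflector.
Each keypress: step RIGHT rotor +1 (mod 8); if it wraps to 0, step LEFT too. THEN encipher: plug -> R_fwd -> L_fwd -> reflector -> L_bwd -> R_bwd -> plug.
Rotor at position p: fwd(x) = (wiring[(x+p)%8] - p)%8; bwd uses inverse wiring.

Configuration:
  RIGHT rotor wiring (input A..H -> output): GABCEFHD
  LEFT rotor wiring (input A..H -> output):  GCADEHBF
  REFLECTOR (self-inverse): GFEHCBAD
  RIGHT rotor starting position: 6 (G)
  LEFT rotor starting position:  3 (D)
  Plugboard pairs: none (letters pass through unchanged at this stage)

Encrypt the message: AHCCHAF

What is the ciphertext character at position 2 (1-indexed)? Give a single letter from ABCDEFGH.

Char 1 ('A'): step: R->7, L=3; A->plug->A->R->E->L->C->refl->E->L'->C->R'->D->plug->D
Char 2 ('H'): step: R->0, L->4 (L advanced); H->plug->H->R->D->L->B->refl->F->L'->C->R'->D->plug->D

D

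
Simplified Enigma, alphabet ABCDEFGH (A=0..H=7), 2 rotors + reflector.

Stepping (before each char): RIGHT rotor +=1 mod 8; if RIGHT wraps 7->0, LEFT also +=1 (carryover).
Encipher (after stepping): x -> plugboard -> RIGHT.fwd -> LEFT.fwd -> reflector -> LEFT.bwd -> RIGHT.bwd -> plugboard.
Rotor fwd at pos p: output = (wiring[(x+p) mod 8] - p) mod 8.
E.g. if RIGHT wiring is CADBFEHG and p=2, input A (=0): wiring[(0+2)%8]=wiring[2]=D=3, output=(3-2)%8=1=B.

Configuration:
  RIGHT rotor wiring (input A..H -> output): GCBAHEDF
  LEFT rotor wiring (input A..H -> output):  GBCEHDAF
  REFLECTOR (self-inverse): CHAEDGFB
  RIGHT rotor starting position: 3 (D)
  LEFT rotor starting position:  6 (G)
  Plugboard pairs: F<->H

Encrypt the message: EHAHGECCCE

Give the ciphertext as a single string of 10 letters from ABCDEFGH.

Answer: BGBDADDGDF

Derivation:
Char 1 ('E'): step: R->4, L=6; E->plug->E->R->C->L->A->refl->C->L'->A->R'->B->plug->B
Char 2 ('H'): step: R->5, L=6; H->plug->F->R->E->L->E->refl->D->L'->D->R'->G->plug->G
Char 3 ('A'): step: R->6, L=6; A->plug->A->R->F->L->G->refl->F->L'->H->R'->B->plug->B
Char 4 ('H'): step: R->7, L=6; H->plug->F->R->A->L->C->refl->A->L'->C->R'->D->plug->D
Char 5 ('G'): step: R->0, L->7 (L advanced); G->plug->G->R->D->L->D->refl->E->L'->G->R'->A->plug->A
Char 6 ('E'): step: R->1, L=7; E->plug->E->R->D->L->D->refl->E->L'->G->R'->D->plug->D
Char 7 ('C'): step: R->2, L=7; C->plug->C->R->F->L->A->refl->C->L'->C->R'->D->plug->D
Char 8 ('C'): step: R->3, L=7; C->plug->C->R->B->L->H->refl->B->L'->H->R'->G->plug->G
Char 9 ('C'): step: R->4, L=7; C->plug->C->R->H->L->B->refl->H->L'->B->R'->D->plug->D
Char 10 ('E'): step: R->5, L=7; E->plug->E->R->F->L->A->refl->C->L'->C->R'->H->plug->F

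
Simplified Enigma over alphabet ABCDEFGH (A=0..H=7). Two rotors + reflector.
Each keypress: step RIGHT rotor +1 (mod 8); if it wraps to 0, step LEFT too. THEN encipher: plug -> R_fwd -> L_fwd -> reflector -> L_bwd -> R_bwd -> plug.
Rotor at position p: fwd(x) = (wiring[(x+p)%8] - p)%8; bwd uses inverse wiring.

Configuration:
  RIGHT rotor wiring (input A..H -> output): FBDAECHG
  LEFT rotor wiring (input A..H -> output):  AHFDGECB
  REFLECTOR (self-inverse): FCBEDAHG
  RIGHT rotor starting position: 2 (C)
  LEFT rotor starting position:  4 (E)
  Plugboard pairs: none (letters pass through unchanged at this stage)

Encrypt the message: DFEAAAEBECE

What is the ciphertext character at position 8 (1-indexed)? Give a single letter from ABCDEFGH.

Char 1 ('D'): step: R->3, L=4; D->plug->D->R->E->L->E->refl->D->L'->F->R'->A->plug->A
Char 2 ('F'): step: R->4, L=4; F->plug->F->R->F->L->D->refl->E->L'->E->R'->H->plug->H
Char 3 ('E'): step: R->5, L=4; E->plug->E->R->E->L->E->refl->D->L'->F->R'->A->plug->A
Char 4 ('A'): step: R->6, L=4; A->plug->A->R->B->L->A->refl->F->L'->D->R'->D->plug->D
Char 5 ('A'): step: R->7, L=4; A->plug->A->R->H->L->H->refl->G->L'->C->R'->C->plug->C
Char 6 ('A'): step: R->0, L->5 (L advanced); A->plug->A->R->F->L->A->refl->F->L'->B->R'->B->plug->B
Char 7 ('E'): step: R->1, L=5; E->plug->E->R->B->L->F->refl->A->L'->F->R'->G->plug->G
Char 8 ('B'): step: R->2, L=5; B->plug->B->R->G->L->G->refl->H->L'->A->R'->D->plug->D

D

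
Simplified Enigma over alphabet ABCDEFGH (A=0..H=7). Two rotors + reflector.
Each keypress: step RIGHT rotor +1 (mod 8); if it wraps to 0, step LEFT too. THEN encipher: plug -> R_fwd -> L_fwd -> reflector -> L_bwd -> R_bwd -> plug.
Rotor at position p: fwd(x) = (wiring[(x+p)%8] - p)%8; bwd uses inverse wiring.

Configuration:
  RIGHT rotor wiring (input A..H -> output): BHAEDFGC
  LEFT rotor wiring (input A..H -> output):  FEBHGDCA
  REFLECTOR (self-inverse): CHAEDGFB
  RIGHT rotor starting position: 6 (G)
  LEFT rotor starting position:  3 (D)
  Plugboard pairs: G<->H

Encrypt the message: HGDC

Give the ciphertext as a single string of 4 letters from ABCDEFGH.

Char 1 ('H'): step: R->7, L=3; H->plug->G->R->G->L->B->refl->H->L'->D->R'->A->plug->A
Char 2 ('G'): step: R->0, L->4 (L advanced); G->plug->H->R->C->L->G->refl->F->L'->G->R'->G->plug->H
Char 3 ('D'): step: R->1, L=4; D->plug->D->R->C->L->G->refl->F->L'->G->R'->A->plug->A
Char 4 ('C'): step: R->2, L=4; C->plug->C->R->B->L->H->refl->B->L'->E->R'->E->plug->E

Answer: AHAE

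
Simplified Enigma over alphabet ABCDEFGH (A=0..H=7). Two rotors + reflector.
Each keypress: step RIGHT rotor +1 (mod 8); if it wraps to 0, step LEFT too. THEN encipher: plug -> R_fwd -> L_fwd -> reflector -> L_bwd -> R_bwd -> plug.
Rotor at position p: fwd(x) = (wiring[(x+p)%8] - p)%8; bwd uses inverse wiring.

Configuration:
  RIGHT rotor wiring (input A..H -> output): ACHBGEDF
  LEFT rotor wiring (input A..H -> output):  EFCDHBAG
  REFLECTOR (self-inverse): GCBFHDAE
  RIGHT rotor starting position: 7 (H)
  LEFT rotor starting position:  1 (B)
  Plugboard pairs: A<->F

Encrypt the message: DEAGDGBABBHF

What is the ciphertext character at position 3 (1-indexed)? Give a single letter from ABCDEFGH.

Char 1 ('D'): step: R->0, L->2 (L advanced); D->plug->D->R->B->L->B->refl->C->L'->G->R'->E->plug->E
Char 2 ('E'): step: R->1, L=2; E->plug->E->R->D->L->H->refl->E->L'->F->R'->D->plug->D
Char 3 ('A'): step: R->2, L=2; A->plug->F->R->D->L->H->refl->E->L'->F->R'->A->plug->F

F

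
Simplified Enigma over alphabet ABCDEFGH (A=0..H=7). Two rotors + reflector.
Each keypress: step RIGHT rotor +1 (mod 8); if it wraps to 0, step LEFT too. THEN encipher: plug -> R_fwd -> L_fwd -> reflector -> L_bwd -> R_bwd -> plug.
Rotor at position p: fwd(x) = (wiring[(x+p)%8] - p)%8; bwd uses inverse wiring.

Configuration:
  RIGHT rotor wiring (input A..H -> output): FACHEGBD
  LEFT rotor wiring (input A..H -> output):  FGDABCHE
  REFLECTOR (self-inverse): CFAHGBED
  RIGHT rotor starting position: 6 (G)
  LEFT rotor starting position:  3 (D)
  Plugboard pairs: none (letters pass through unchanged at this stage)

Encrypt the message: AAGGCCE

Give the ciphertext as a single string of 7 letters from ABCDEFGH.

Answer: EHCBGHF

Derivation:
Char 1 ('A'): step: R->7, L=3; A->plug->A->R->E->L->B->refl->F->L'->A->R'->E->plug->E
Char 2 ('A'): step: R->0, L->4 (L advanced); A->plug->A->R->F->L->C->refl->A->L'->D->R'->H->plug->H
Char 3 ('G'): step: R->1, L=4; G->plug->G->R->C->L->D->refl->H->L'->G->R'->C->plug->C
Char 4 ('G'): step: R->2, L=4; G->plug->G->R->D->L->A->refl->C->L'->F->R'->B->plug->B
Char 5 ('C'): step: R->3, L=4; C->plug->C->R->D->L->A->refl->C->L'->F->R'->G->plug->G
Char 6 ('C'): step: R->4, L=4; C->plug->C->R->F->L->C->refl->A->L'->D->R'->H->plug->H
Char 7 ('E'): step: R->5, L=4; E->plug->E->R->D->L->A->refl->C->L'->F->R'->F->plug->F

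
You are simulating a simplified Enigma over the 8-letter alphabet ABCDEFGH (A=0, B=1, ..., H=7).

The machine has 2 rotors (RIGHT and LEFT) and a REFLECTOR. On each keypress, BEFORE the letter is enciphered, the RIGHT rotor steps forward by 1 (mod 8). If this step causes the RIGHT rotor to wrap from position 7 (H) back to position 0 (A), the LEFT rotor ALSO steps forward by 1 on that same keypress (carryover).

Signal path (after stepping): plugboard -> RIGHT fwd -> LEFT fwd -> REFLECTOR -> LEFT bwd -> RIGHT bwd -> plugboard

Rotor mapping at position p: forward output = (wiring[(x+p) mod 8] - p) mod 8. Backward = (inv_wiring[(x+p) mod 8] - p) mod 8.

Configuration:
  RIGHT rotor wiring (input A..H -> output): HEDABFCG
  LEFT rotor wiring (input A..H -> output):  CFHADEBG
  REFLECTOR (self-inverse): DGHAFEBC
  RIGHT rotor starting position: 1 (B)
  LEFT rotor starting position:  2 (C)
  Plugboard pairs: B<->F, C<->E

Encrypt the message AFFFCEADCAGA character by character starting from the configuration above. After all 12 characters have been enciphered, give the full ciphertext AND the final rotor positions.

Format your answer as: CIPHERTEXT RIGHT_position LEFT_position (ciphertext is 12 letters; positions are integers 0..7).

Char 1 ('A'): step: R->2, L=2; A->plug->A->R->B->L->G->refl->B->L'->C->R'->H->plug->H
Char 2 ('F'): step: R->3, L=2; F->plug->B->R->G->L->A->refl->D->L'->H->R'->D->plug->D
Char 3 ('F'): step: R->4, L=2; F->plug->B->R->B->L->G->refl->B->L'->C->R'->D->plug->D
Char 4 ('F'): step: R->5, L=2; F->plug->B->R->F->L->E->refl->F->L'->A->R'->A->plug->A
Char 5 ('C'): step: R->6, L=2; C->plug->E->R->F->L->E->refl->F->L'->A->R'->B->plug->F
Char 6 ('E'): step: R->7, L=2; E->plug->C->R->F->L->E->refl->F->L'->A->R'->B->plug->F
Char 7 ('A'): step: R->0, L->3 (L advanced); A->plug->A->R->H->L->E->refl->F->L'->A->R'->D->plug->D
Char 8 ('D'): step: R->1, L=3; D->plug->D->R->A->L->F->refl->E->L'->H->R'->C->plug->E
Char 9 ('C'): step: R->2, L=3; C->plug->E->R->A->L->F->refl->E->L'->H->R'->C->plug->E
Char 10 ('A'): step: R->3, L=3; A->plug->A->R->F->L->H->refl->C->L'->G->R'->B->plug->F
Char 11 ('G'): step: R->4, L=3; G->plug->G->R->H->L->E->refl->F->L'->A->R'->F->plug->B
Char 12 ('A'): step: R->5, L=3; A->plug->A->R->A->L->F->refl->E->L'->H->R'->E->plug->C
Final: ciphertext=HDDAFFDEEFBC, RIGHT=5, LEFT=3

Answer: HDDAFFDEEFBC 5 3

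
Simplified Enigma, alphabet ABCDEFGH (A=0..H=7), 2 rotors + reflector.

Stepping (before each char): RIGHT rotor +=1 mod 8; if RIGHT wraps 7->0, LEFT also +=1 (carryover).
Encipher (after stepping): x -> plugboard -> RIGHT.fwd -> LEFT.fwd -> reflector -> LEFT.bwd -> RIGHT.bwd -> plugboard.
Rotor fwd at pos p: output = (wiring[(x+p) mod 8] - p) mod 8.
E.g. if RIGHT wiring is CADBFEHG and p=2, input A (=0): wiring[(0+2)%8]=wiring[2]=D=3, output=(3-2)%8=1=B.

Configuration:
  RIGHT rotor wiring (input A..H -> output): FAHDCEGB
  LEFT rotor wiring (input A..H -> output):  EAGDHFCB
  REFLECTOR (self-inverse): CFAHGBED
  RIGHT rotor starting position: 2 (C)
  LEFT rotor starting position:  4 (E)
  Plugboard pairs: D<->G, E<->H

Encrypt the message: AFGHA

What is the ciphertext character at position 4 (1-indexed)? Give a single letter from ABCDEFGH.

Char 1 ('A'): step: R->3, L=4; A->plug->A->R->A->L->D->refl->H->L'->H->R'->B->plug->B
Char 2 ('F'): step: R->4, L=4; F->plug->F->R->E->L->A->refl->C->L'->G->R'->A->plug->A
Char 3 ('G'): step: R->5, L=4; G->plug->D->R->A->L->D->refl->H->L'->H->R'->A->plug->A
Char 4 ('H'): step: R->6, L=4; H->plug->E->R->B->L->B->refl->F->L'->D->R'->B->plug->B

B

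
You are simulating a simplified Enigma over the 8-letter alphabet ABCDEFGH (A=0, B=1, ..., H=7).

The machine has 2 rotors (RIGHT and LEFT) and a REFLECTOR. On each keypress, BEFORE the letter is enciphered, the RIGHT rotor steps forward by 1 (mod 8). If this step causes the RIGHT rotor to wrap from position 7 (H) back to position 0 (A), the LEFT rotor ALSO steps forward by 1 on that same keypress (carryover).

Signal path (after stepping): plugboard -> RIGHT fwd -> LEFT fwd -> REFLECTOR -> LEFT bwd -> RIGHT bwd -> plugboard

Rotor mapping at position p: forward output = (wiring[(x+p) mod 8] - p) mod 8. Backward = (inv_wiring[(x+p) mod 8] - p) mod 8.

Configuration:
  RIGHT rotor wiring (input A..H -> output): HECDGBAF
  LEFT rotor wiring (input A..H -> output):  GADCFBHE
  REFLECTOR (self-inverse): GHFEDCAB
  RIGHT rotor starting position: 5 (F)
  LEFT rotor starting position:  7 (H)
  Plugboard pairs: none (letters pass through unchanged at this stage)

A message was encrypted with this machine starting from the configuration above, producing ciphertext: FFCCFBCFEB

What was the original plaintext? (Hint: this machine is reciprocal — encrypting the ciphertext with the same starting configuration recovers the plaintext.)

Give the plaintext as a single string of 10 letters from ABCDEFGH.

Answer: BCAFCFEGHH

Derivation:
Char 1 ('F'): step: R->6, L=7; F->plug->F->R->F->L->G->refl->A->L'->H->R'->B->plug->B
Char 2 ('F'): step: R->7, L=7; F->plug->F->R->H->L->A->refl->G->L'->F->R'->C->plug->C
Char 3 ('C'): step: R->0, L->0 (L advanced); C->plug->C->R->C->L->D->refl->E->L'->H->R'->A->plug->A
Char 4 ('C'): step: R->1, L=0; C->plug->C->R->C->L->D->refl->E->L'->H->R'->F->plug->F
Char 5 ('F'): step: R->2, L=0; F->plug->F->R->D->L->C->refl->F->L'->E->R'->C->plug->C
Char 6 ('B'): step: R->3, L=0; B->plug->B->R->D->L->C->refl->F->L'->E->R'->F->plug->F
Char 7 ('C'): step: R->4, L=0; C->plug->C->R->E->L->F->refl->C->L'->D->R'->E->plug->E
Char 8 ('F'): step: R->5, L=0; F->plug->F->R->F->L->B->refl->H->L'->G->R'->G->plug->G
Char 9 ('E'): step: R->6, L=0; E->plug->E->R->E->L->F->refl->C->L'->D->R'->H->plug->H
Char 10 ('B'): step: R->7, L=0; B->plug->B->R->A->L->G->refl->A->L'->B->R'->H->plug->H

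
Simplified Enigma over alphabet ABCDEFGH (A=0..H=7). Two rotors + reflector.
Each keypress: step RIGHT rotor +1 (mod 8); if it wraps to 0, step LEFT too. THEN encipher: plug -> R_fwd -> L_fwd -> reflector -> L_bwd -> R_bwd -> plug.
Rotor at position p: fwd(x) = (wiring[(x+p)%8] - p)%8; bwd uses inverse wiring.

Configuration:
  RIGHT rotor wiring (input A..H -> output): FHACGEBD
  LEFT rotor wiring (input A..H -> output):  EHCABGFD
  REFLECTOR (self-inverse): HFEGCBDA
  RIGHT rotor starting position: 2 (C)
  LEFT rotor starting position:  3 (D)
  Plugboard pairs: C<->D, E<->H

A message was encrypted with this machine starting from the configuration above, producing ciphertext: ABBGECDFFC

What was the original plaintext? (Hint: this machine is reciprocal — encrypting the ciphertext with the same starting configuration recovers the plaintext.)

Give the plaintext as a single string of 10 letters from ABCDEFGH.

Char 1 ('A'): step: R->3, L=3; A->plug->A->R->H->L->H->refl->A->L'->E->R'->G->plug->G
Char 2 ('B'): step: R->4, L=3; B->plug->B->R->A->L->F->refl->B->L'->F->R'->C->plug->D
Char 3 ('B'): step: R->5, L=3; B->plug->B->R->E->L->A->refl->H->L'->H->R'->A->plug->A
Char 4 ('G'): step: R->6, L=3; G->plug->G->R->A->L->F->refl->B->L'->F->R'->B->plug->B
Char 5 ('E'): step: R->7, L=3; E->plug->H->R->C->L->D->refl->G->L'->B->R'->D->plug->C
Char 6 ('C'): step: R->0, L->4 (L advanced); C->plug->D->R->C->L->B->refl->F->L'->A->R'->C->plug->D
Char 7 ('D'): step: R->1, L=4; D->plug->C->R->B->L->C->refl->E->L'->H->R'->B->plug->B
Char 8 ('F'): step: R->2, L=4; F->plug->F->R->B->L->C->refl->E->L'->H->R'->E->plug->H
Char 9 ('F'): step: R->3, L=4; F->plug->F->R->C->L->B->refl->F->L'->A->R'->E->plug->H
Char 10 ('C'): step: R->4, L=4; C->plug->D->R->H->L->E->refl->C->L'->B->R'->E->plug->H

Answer: GDABCDBHHH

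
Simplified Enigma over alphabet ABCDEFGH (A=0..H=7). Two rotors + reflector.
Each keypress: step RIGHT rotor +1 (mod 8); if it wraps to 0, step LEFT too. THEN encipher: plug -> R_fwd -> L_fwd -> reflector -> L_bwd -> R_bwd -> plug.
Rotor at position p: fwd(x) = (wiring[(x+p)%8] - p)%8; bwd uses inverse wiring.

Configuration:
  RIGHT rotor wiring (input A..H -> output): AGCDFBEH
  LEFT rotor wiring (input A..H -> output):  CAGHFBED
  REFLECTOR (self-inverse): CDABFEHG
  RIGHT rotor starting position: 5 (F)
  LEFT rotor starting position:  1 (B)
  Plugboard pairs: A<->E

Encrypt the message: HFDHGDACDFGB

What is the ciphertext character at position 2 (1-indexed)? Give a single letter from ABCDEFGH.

Char 1 ('H'): step: R->6, L=1; H->plug->H->R->D->L->E->refl->F->L'->B->R'->B->plug->B
Char 2 ('F'): step: R->7, L=1; F->plug->F->R->G->L->C->refl->A->L'->E->R'->E->plug->A

A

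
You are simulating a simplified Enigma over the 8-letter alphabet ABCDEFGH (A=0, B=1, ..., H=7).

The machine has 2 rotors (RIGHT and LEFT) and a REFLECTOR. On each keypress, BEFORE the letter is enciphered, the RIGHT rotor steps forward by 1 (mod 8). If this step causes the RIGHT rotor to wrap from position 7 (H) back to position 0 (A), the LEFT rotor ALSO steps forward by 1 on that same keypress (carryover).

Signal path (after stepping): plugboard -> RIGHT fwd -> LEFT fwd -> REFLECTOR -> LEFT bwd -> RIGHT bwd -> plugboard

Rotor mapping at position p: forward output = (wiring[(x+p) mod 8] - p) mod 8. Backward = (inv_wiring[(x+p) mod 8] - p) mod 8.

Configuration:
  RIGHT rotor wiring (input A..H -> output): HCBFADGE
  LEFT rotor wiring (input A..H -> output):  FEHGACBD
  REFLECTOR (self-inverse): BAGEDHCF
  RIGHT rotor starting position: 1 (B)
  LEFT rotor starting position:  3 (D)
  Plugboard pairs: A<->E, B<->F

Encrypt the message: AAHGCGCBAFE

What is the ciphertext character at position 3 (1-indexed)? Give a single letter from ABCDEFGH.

Char 1 ('A'): step: R->2, L=3; A->plug->E->R->E->L->A->refl->B->L'->G->R'->C->plug->C
Char 2 ('A'): step: R->3, L=3; A->plug->E->R->B->L->F->refl->H->L'->C->R'->A->plug->E
Char 3 ('H'): step: R->4, L=3; H->plug->H->R->B->L->F->refl->H->L'->C->R'->C->plug->C

C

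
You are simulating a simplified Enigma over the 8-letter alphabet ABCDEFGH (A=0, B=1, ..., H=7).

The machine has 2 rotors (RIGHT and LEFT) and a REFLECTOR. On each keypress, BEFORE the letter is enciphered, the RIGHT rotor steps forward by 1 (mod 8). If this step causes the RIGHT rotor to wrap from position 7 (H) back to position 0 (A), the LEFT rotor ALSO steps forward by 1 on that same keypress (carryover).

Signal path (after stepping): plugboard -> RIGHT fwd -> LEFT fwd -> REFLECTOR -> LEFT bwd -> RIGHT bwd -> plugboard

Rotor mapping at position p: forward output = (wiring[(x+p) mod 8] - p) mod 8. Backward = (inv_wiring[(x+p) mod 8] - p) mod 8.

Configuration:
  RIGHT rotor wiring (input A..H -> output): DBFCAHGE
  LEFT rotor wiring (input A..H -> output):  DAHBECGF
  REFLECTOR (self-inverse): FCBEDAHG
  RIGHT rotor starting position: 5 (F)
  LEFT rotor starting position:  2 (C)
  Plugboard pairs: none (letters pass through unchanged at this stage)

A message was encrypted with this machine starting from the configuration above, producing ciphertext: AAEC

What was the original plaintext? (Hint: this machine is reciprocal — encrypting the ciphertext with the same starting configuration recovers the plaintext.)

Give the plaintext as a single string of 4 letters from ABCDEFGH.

Char 1 ('A'): step: R->6, L=2; A->plug->A->R->A->L->F->refl->A->L'->D->R'->D->plug->D
Char 2 ('A'): step: R->7, L=2; A->plug->A->R->F->L->D->refl->E->L'->E->R'->B->plug->B
Char 3 ('E'): step: R->0, L->3 (L advanced); E->plug->E->R->A->L->G->refl->H->L'->C->R'->D->plug->D
Char 4 ('C'): step: R->1, L=3; C->plug->C->R->B->L->B->refl->C->L'->E->R'->B->plug->B

Answer: DBDB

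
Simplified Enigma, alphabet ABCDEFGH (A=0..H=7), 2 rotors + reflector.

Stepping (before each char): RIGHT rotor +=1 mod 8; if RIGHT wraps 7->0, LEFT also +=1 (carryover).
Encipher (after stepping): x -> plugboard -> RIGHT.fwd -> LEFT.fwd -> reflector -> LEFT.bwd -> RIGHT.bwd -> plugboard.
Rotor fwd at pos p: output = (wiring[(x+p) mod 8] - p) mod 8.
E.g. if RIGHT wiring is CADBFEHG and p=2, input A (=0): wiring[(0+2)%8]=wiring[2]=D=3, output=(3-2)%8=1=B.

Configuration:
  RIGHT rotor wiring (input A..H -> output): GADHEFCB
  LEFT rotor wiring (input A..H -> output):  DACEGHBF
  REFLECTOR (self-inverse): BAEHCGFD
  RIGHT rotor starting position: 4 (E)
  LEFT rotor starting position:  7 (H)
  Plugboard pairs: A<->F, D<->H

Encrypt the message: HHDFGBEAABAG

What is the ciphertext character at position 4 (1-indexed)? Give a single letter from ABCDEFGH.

Char 1 ('H'): step: R->5, L=7; H->plug->D->R->B->L->E->refl->C->L'->H->R'->H->plug->D
Char 2 ('H'): step: R->6, L=7; H->plug->D->R->C->L->B->refl->A->L'->G->R'->G->plug->G
Char 3 ('D'): step: R->7, L=7; D->plug->H->R->D->L->D->refl->H->L'->F->R'->F->plug->A
Char 4 ('F'): step: R->0, L->0 (L advanced); F->plug->A->R->G->L->B->refl->A->L'->B->R'->H->plug->D

D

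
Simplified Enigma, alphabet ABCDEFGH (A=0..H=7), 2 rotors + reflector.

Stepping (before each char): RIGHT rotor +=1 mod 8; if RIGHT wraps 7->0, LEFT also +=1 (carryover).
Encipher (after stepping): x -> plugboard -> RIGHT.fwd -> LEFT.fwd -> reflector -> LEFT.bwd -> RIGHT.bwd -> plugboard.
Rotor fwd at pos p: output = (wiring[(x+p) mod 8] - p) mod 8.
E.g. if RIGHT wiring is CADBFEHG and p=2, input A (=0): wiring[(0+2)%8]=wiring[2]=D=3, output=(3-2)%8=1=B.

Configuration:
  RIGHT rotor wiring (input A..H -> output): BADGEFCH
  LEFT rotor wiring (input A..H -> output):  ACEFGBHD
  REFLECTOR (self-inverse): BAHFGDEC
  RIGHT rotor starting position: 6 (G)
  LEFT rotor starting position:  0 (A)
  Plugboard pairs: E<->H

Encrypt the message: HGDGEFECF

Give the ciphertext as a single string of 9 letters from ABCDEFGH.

Answer: EFFEHAFBB

Derivation:
Char 1 ('H'): step: R->7, L=0; H->plug->E->R->H->L->D->refl->F->L'->D->R'->H->plug->E
Char 2 ('G'): step: R->0, L->1 (L advanced); G->plug->G->R->C->L->E->refl->G->L'->F->R'->F->plug->F
Char 3 ('D'): step: R->1, L=1; D->plug->D->R->D->L->F->refl->D->L'->B->R'->F->plug->F
Char 4 ('G'): step: R->2, L=1; G->plug->G->R->H->L->H->refl->C->L'->G->R'->H->plug->E
Char 5 ('E'): step: R->3, L=1; E->plug->H->R->A->L->B->refl->A->L'->E->R'->E->plug->H
Char 6 ('F'): step: R->4, L=1; F->plug->F->R->E->L->A->refl->B->L'->A->R'->A->plug->A
Char 7 ('E'): step: R->5, L=1; E->plug->H->R->H->L->H->refl->C->L'->G->R'->F->plug->F
Char 8 ('C'): step: R->6, L=1; C->plug->C->R->D->L->F->refl->D->L'->B->R'->B->plug->B
Char 9 ('F'): step: R->7, L=1; F->plug->F->R->F->L->G->refl->E->L'->C->R'->B->plug->B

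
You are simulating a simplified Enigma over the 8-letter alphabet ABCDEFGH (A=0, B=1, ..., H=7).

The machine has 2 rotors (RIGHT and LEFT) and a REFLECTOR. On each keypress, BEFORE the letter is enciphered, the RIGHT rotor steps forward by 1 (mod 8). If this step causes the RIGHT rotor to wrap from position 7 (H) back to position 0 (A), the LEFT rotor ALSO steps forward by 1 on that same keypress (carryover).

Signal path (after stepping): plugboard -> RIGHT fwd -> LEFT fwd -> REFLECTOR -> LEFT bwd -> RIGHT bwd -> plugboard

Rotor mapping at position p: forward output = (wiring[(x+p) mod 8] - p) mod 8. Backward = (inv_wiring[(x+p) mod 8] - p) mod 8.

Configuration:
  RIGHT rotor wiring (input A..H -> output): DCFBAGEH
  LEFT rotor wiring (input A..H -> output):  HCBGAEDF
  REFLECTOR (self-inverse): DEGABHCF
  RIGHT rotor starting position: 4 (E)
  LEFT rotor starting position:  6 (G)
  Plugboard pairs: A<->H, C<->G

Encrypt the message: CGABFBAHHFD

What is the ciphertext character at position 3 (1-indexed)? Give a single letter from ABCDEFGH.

Char 1 ('C'): step: R->5, L=6; C->plug->G->R->E->L->D->refl->A->L'->F->R'->E->plug->E
Char 2 ('G'): step: R->6, L=6; G->plug->C->R->F->L->A->refl->D->L'->E->R'->D->plug->D
Char 3 ('A'): step: R->7, L=6; A->plug->H->R->F->L->A->refl->D->L'->E->R'->B->plug->B

B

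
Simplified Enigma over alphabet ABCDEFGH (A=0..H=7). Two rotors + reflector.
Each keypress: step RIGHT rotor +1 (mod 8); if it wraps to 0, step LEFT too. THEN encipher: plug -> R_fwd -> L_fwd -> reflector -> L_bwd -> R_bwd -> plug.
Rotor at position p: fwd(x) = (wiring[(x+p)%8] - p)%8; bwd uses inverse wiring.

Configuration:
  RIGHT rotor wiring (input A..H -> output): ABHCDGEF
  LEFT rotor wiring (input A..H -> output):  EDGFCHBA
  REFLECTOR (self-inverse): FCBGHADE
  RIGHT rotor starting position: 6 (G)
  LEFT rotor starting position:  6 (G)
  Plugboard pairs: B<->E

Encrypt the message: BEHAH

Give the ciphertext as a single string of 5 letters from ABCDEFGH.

Answer: FFADF

Derivation:
Char 1 ('B'): step: R->7, L=6; B->plug->E->R->D->L->F->refl->A->L'->E->R'->F->plug->F
Char 2 ('E'): step: R->0, L->7 (L advanced); E->plug->B->R->B->L->F->refl->A->L'->G->R'->F->plug->F
Char 3 ('H'): step: R->1, L=7; H->plug->H->R->H->L->C->refl->B->L'->A->R'->A->plug->A
Char 4 ('A'): step: R->2, L=7; A->plug->A->R->F->L->D->refl->G->L'->E->R'->D->plug->D
Char 5 ('H'): step: R->3, L=7; H->plug->H->R->E->L->G->refl->D->L'->F->R'->F->plug->F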